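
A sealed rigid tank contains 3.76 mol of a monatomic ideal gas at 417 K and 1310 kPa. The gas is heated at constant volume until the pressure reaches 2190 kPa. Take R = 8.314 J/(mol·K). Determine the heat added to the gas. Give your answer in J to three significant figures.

Q ≈ 13100 J

Constant volume ⇒ W = 0, so Q = ΔU = nCᵥΔT with Cᵥ = 3R/2 = 12.47 J/(mol·K).
At constant V, T₂/T₁ = P₂/P₁ ⇒ ΔT = T₁(P₂/P₁ − 1) = 417·(2190/1310 − 1) = 280.1 K.
ΔU = (3.76)(12.47)(280.1) = 13135 J.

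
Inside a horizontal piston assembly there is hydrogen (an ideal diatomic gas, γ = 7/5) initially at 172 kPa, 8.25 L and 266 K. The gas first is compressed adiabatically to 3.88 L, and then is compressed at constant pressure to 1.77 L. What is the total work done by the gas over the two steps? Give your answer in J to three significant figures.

W_total ≈ -2290 J

Step 1 (adiabatic): W = (P₁V₁ − P₂V₂)/(γ−1) = (1419 − 1919)/0.4 = -1250 J.
After step 1: P = 494.5 kPa, V = 3.88 L, T = 359.7 K.
Step 2 (isobaric): W = PΔV = (494.5 kPa)(1.77 − 3.88 L) = -1043 J.
W_total = -1250 − 1043 = -2293 J.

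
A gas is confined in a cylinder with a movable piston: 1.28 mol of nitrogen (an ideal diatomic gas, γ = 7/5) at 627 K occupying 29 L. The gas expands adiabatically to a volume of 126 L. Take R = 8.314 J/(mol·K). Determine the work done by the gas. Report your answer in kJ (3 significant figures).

W ≈ 7.41 kJ

Adiabatic: TV^(γ−1) = const with γ = 7/5.
T₂ = T₁ (V₁/V₂)^(γ−1) = 627 × (29/126)^0.4 = 627 × 0.5557 = 348.4 K.
W_by = nCᵥ(T₁ − T₂) = (1.28)(20.79)(627 − 348.4) = 7412 J.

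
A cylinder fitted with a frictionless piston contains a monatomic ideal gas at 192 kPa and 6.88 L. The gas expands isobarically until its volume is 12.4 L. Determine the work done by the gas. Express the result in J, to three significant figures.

Isobaric: W = P ΔV.
W = (192 kPa)(12.4 − 6.88 L) = (192)(5.52) = 1060 J.

W ≈ 1060 J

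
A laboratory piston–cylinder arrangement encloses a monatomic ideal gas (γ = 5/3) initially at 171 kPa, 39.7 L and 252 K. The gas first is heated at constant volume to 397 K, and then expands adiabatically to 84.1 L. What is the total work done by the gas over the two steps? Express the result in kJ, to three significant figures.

Step 1 (isochoric): W = 0 (constant volume).
After step 1: P = 269.4 kPa (V unchanged).
Step 2 (adiabatic): W = (P₁V₁ − P₂V₂)/(γ−1) = (10695 − 6484)/0.667 = 6316 J.
W_total = 0 + 6316 = 6316 J.

W_total ≈ 6.32 kJ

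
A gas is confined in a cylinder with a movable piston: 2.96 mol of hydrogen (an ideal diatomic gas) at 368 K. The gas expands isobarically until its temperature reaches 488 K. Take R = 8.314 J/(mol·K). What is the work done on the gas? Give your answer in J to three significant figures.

Isobaric: W = P ΔV = nR ΔT.
W = (2.96)(8.314)(488 − 368) = 2953 J.
Work on gas = −W_by = -2953 J.

W ≈ -2950 J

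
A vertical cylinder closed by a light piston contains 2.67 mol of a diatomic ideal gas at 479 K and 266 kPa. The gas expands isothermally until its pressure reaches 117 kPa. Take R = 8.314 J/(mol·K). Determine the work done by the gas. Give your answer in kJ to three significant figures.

W ≈ 8.73 kJ

Isothermal process: W = nRT ln(V₂/V₁) = nRT ln(P₁/P₂).
W = (2.67)(8.314)(479) × ln(266/117)
  = 10633 × ln(2.274) = 10633 × 0.8213
W_by_gas = 8733 J.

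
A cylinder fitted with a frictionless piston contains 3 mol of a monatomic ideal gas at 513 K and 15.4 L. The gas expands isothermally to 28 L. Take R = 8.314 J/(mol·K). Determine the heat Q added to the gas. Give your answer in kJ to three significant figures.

Q ≈ 7.65 kJ

Isothermal ⇒ ΔU = 0, so Q = W = nRT ln(V₂/V₁).
Q = (3)(8.314)(513) ln(28/15.4) = 12795 × 0.5978 = 7649 J.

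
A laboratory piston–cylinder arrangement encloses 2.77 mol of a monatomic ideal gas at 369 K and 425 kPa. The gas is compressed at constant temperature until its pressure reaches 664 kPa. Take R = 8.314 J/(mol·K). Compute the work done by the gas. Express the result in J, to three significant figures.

Isothermal process: W = nRT ln(V₂/V₁) = nRT ln(P₁/P₂).
W = (2.77)(8.314)(369) × ln(425/664)
  = 8498 × ln(0.6401) = 8498 × -0.4462
W_by_gas = -3792 J.

W ≈ -3790 J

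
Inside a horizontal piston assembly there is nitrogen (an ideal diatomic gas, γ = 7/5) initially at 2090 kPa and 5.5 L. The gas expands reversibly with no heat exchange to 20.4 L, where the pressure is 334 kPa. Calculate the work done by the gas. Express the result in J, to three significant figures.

W ≈ 11700 J

Adiabatic: W = (P₁V₁ − P₂V₂)/(γ − 1) with γ = 7/5.
P₁V₁ = 11495 J, P₂V₂ = 6814 J.
W = (11495 − 6814) / 0.4 = 11704 J.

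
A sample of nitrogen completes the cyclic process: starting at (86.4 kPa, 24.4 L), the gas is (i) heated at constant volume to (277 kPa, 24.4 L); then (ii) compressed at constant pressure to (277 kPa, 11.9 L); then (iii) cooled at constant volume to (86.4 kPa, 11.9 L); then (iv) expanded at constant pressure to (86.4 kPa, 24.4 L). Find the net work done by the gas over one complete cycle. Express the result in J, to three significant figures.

W_net ≈ -2380 J

Constant-volume legs do no work.
W(ii) = (277)(11.9 − 24.4) = -3462 J; W(iv) = (86.4)(24.4 − 11.9) = 1080 J.
W_net = -3462 + 1080 = -2382 J (the counter-clockwise enclosed area).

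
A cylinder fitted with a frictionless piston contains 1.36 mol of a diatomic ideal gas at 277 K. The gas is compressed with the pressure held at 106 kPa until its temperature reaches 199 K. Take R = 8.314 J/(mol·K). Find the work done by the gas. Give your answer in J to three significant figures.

W ≈ -882 J

Isobaric: W = P ΔV = nR ΔT.
W = (1.36)(8.314)(199 − 277) = -881.9 J.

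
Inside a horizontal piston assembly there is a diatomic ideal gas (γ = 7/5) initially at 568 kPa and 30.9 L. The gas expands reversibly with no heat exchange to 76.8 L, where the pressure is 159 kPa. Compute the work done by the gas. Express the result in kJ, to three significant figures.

W ≈ 13.4 kJ

Adiabatic: W = (P₁V₁ − P₂V₂)/(γ − 1) with γ = 7/5.
P₁V₁ = 17551 J, P₂V₂ = 12211 J.
W = (17551 − 12211) / 0.4 = 13350 J.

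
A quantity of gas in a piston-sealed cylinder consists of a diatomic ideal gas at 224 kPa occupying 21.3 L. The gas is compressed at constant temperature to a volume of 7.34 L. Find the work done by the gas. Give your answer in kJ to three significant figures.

Isothermal: W = nRT ln(V₂/V₁) = P₁V₁ ln(V₂/V₁).
P₁V₁ = (224 kPa)(21.3 L) = 4771 J.
W = 4771 × ln(7.34/21.3) = 4771 × -1.065
W_by_gas = -5083 J.

W ≈ -5.08 kJ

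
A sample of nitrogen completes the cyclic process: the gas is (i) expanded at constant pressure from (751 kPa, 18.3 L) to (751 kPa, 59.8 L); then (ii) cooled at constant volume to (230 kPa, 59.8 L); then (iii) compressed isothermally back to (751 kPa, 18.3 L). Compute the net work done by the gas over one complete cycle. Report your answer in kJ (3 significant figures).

W_net ≈ 14.9 kJ

Leg (i): W = PΔV = (751)(59.8 − 18.3) = 31166 J.
Leg (ii): W = 0.
Leg (iii): W = PᵢVᵢ ln(V_f/Vᵢ) = (13754) ln(18.3/59.8) = -16286 J.
W_net = 31166 − 16286 = 14880 J.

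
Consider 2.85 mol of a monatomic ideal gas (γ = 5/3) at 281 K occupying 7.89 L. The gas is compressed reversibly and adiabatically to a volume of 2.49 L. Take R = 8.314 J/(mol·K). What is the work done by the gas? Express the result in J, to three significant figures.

W ≈ -11600 J

Adiabatic: TV^(γ−1) = const with γ = 5/3.
T₂ = T₁ (V₁/V₂)^(γ−1) = 281 × (7.89/2.49)^0.667 = 281 × 2.157 = 606.2 K.
W_by = nCᵥ(T₁ − T₂) = (2.85)(12.47)(281 − 606.2) = -11559 J.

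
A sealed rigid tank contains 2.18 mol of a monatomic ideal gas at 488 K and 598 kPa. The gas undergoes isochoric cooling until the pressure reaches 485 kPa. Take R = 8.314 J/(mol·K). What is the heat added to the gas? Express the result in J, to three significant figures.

Constant volume ⇒ W = 0, so Q = ΔU = nCᵥΔT with Cᵥ = 3R/2 = 12.47 J/(mol·K).
At constant V, T₂/T₁ = P₂/P₁ ⇒ ΔT = T₁(P₂/P₁ − 1) = 488·(485/598 − 1) = -92.21 K.
ΔU = (2.18)(12.47)(-92.21) = -2507 J.

Q ≈ -2510 J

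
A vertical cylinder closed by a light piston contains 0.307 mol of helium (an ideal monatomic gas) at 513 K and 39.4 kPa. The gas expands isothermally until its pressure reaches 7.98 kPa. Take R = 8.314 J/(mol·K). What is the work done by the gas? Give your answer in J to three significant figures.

Isothermal process: W = nRT ln(V₂/V₁) = nRT ln(P₁/P₂).
W = (0.307)(8.314)(513) × ln(39.4/7.98)
  = 1309 × ln(4.937) = 1309 × 1.597
W_by_gas = 2091 J.

W ≈ 2090 J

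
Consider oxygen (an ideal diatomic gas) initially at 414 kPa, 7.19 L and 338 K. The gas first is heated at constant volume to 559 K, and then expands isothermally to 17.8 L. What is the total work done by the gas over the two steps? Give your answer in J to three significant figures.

W_total ≈ 4460 J

Step 1 (isochoric): W = 0 (constant volume).
After step 1: P = 684.7 kPa (V unchanged).
Step 2 (isothermal): W = P₁V₁ ln(V₂/V₁) = (4923) ln(17.8/7.19) = 4463 J.
W_total = 0 + 4463 = 4463 J.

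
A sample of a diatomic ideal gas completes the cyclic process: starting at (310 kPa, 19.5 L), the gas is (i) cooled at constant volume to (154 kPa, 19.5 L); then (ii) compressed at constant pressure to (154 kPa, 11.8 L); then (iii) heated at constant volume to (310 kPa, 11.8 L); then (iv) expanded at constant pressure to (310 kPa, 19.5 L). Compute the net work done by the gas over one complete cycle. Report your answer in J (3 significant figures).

Constant-volume legs do no work.
W(ii) = (154)(11.8 − 19.5) = -1186 J; W(iv) = (310)(19.5 − 11.8) = 2387 J.
W_net = -1186 + 2387 = 1201 J (the clockwise enclosed area).

W_net ≈ 1200 J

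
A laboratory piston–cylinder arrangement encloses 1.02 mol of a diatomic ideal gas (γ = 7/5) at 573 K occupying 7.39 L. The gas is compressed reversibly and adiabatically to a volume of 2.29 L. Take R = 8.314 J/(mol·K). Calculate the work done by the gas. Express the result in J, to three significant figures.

W ≈ -7260 J

Adiabatic: TV^(γ−1) = const with γ = 7/5.
T₂ = T₁ (V₁/V₂)^(γ−1) = 573 × (7.39/2.29)^0.4 = 573 × 1.598 = 915.5 K.
W_by = nCᵥ(T₁ − T₂) = (1.02)(20.79)(573 − 915.5) = -7262 J.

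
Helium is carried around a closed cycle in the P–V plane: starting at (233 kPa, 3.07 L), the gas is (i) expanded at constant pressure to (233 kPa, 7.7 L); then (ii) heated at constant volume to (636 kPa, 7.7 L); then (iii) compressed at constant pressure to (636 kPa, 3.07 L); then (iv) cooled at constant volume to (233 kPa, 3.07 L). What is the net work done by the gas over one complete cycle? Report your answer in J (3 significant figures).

Constant-volume legs do no work.
W(i) = (233)(7.7 − 3.07) = 1079 J; W(iii) = (636)(3.07 − 7.7) = -2945 J.
W_net = 1079 − 2945 = -1866 J (the counter-clockwise enclosed area).

W_net ≈ -1870 J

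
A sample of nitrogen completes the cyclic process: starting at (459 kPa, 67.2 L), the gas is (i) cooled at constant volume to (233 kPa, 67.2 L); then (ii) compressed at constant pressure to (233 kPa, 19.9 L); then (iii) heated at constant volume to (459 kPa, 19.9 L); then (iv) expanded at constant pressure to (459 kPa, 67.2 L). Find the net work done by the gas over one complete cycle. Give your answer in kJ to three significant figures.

Constant-volume legs do no work.
W(ii) = (233)(19.9 − 67.2) = -11021 J; W(iv) = (459)(67.2 − 19.9) = 21711 J.
W_net = -11021 + 21711 = 10690 J (the clockwise enclosed area).

W_net ≈ 10.7 kJ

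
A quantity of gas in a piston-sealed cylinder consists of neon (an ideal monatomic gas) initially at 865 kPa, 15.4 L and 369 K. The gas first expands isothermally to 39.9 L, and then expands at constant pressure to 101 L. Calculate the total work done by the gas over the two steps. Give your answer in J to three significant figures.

Step 1 (isothermal): W = P₁V₁ ln(V₂/V₁) = (13321) ln(39.9/15.4) = 12682 J.
After step 1: P = 333.9 kPa, V = 39.9 L, T = 369 K.
Step 2 (isobaric): W = PΔV = (333.9 kPa)(101 − 39.9 L) = 20399 J.
W_total = 12682 + 20399 = 33081 J.

W_total ≈ 33100 J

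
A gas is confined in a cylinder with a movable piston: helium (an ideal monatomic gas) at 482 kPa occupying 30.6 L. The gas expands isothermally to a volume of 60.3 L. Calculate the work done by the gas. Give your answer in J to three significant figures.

W ≈ 10000 J

Isothermal: W = nRT ln(V₂/V₁) = P₁V₁ ln(V₂/V₁).
P₁V₁ = (482 kPa)(30.6 L) = 14749 J.
W = 14749 × ln(60.3/30.6) = 14749 × 0.6783
W_by_gas = 10005 J.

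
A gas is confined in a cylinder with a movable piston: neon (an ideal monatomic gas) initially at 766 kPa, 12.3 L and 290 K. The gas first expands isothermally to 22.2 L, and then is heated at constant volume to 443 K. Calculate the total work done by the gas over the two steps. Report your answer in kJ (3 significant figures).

Step 1 (isothermal): W = P₁V₁ ln(V₂/V₁) = (9422) ln(22.2/12.3) = 5564 J.
Step 2 (isochoric): W = 0 (constant volume).
W_total = 5564 + 0 = 5564 J.

W_total ≈ 5.56 kJ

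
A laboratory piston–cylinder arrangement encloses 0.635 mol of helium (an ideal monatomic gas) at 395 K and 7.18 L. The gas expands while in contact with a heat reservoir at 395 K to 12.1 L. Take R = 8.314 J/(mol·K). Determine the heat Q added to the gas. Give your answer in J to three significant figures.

Q ≈ 1090 J

Isothermal ⇒ ΔU = 0, so Q = W = nRT ln(V₂/V₁).
Q = (0.635)(8.314)(395) ln(12.1/7.18) = 2085 × 0.5219 = 1088 J.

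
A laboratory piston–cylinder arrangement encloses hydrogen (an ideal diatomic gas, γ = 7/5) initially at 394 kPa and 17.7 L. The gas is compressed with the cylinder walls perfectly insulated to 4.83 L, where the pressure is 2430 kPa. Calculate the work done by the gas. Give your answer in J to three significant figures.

Adiabatic: W = (P₁V₁ − P₂V₂)/(γ − 1) with γ = 7/5.
P₁V₁ = 6974 J, P₂V₂ = 11737 J.
W = (6974 − 11737) / 0.4 = -11908 J.

W ≈ -11900 J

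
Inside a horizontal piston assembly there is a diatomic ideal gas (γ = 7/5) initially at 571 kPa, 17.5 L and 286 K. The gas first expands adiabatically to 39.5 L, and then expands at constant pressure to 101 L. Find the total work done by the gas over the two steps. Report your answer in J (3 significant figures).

W_total ≈ 18200 J

Step 1 (adiabatic): W = (P₁V₁ − P₂V₂)/(γ−1) = (9992 − 7215)/0.4 = 6943 J.
After step 1: P = 182.7 kPa, V = 39.5 L, T = 206.5 K.
Step 2 (isobaric): W = PΔV = (182.7 kPa)(101 − 39.5 L) = 11234 J.
W_total = 6943 + 11234 = 18177 J.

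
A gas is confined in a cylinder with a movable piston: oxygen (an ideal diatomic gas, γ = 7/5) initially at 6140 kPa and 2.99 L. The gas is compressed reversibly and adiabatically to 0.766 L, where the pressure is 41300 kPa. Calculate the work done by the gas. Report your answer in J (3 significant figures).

W ≈ -33200 J

Adiabatic: W = (P₁V₁ − P₂V₂)/(γ − 1) with γ = 7/5.
P₁V₁ = 18359 J, P₂V₂ = 31636 J.
W = (18359 − 31636) / 0.4 = -33193 J.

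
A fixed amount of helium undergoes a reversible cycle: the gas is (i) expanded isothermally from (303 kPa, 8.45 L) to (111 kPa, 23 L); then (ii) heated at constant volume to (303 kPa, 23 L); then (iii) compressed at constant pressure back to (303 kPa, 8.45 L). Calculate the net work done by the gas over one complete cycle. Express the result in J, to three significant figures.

W_net ≈ -1840 J

Leg (i): W = PᵢVᵢ ln(V_f/Vᵢ) = (2560) ln(23/8.45) = 2564 J.
Leg (ii): W = 0.
Leg (iii): W = PΔV = (303)(8.45 − 23) = -4409 J.
W_net = 2564 − 4409 = -1845 J.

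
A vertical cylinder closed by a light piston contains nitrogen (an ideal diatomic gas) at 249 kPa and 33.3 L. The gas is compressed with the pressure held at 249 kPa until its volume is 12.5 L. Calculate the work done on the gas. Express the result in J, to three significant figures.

Isobaric: W = P ΔV.
W = (249 kPa)(12.5 − 33.3 L) = (249)(-20.8) = -5179 J.
Work on gas = −W_by = 5179 J.

W ≈ 5180 J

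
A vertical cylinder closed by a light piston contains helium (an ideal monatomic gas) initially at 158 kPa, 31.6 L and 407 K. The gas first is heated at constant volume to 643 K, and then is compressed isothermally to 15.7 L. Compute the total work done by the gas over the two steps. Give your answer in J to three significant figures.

Step 1 (isochoric): W = 0 (constant volume).
After step 1: P = 249.6 kPa (V unchanged).
Step 2 (isothermal): W = P₁V₁ ln(V₂/V₁) = (7888) ln(15.7/31.6) = -5518 J.
W_total = 0 − 5518 = -5518 J.

W_total ≈ -5520 J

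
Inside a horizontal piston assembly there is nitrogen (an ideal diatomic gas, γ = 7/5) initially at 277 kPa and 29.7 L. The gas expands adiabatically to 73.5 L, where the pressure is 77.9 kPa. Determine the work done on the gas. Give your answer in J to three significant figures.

Adiabatic: W = (P₁V₁ − P₂V₂)/(γ − 1) with γ = 7/5.
P₁V₁ = 8227 J, P₂V₂ = 5726 J.
W = (8227 − 5726) / 0.4 = 6253 J.
Work on gas = −W_by = -6253 J.

W ≈ -6250 J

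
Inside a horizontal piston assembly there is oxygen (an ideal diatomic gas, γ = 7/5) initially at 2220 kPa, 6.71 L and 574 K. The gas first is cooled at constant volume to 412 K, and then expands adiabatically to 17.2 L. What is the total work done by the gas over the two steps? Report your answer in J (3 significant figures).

Step 1 (isochoric): W = 0 (constant volume).
After step 1: P = 1593 kPa (V unchanged).
Step 2 (adiabatic): W = (P₁V₁ − P₂V₂)/(γ−1) = (10692 − 7337)/0.4 = 8387 J.
W_total = 0 + 8387 = 8387 J.

W_total ≈ 8390 J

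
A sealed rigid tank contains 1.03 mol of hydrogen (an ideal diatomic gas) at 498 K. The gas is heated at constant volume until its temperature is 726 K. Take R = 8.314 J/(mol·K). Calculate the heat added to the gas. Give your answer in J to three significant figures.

Q ≈ 4880 J

Constant volume ⇒ W = 0, so Q = ΔU = nCᵥΔT with Cᵥ = 5R/2 = 20.79 J/(mol·K).
ΔU = (1.03)(20.79)(726 − 498) = 4881 J.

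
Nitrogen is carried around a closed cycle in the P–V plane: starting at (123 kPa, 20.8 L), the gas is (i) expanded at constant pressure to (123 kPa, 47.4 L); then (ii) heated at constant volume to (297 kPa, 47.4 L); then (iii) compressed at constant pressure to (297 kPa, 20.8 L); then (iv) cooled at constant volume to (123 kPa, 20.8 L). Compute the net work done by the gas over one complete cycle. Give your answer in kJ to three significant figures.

Constant-volume legs do no work.
W(i) = (123)(47.4 − 20.8) = 3272 J; W(iii) = (297)(20.8 − 47.4) = -7900 J.
W_net = 3272 − 7900 = -4628 J (the counter-clockwise enclosed area).

W_net ≈ -4.63 kJ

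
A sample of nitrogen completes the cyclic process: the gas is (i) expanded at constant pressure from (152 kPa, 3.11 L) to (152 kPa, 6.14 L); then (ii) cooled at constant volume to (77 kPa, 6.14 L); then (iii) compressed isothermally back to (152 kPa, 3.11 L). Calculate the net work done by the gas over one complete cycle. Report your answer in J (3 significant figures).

Leg (i): W = PΔV = (152)(6.14 − 3.11) = 460.6 J.
Leg (ii): W = 0.
Leg (iii): W = PᵢVᵢ ln(V_f/Vᵢ) = (472.8) ln(3.11/6.14) = -321.6 J.
W_net = 460.6 − 321.6 = 139 J.

W_net ≈ 139 J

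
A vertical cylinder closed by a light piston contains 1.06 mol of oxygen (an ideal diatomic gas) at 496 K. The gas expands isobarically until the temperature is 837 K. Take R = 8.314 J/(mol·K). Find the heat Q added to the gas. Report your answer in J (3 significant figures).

Isobaric: W = nRΔT = (1.06)(8.314)(341) = 3005 J.
ΔU = nCᵥΔT with Cᵥ = 5R/2: ΔU = (1.06)(20.79)(341) = 7513 J.
Q = ΔU + W = 7513 + 3005 = 10518 J.

Q ≈ 10500 J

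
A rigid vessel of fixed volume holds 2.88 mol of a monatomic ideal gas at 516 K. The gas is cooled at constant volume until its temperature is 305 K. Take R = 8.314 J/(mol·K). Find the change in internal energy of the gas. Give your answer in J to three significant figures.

Constant volume ⇒ W = 0, so Q = ΔU = nCᵥΔT with Cᵥ = 3R/2 = 12.47 J/(mol·K).
ΔU = (2.88)(12.47)(305 − 516) = -7578 J.

ΔU ≈ -7580 J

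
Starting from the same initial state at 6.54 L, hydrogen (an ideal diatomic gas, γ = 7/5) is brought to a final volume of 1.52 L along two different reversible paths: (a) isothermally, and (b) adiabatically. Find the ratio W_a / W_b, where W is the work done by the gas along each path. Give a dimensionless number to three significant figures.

Path (a) isothermal: W = P₁V₁ ln(V₂/V₁) → W_a/(P₁V₁) = -1.459.
Path (b) adiabatic: W = P₁V₁(1 − (V₁/V₂)^(γ−1))/(γ−1) → W_b/(P₁V₁) = -1.982.
W_a / W_b = -1.459 / -1.982 = 0.7364.

W_a / W_b ≈ 0.736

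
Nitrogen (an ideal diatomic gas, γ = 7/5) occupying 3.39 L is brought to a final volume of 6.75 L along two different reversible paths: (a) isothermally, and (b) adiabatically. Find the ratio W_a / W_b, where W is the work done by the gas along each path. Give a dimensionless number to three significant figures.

W_a / W_b ≈ 1.14

Path (a) isothermal: W = P₁V₁ ln(V₂/V₁) → W_a/(P₁V₁) = 0.6887.
Path (b) adiabatic: W = P₁V₁(1 − (V₁/V₂)^(γ−1))/(γ−1) → W_b/(P₁V₁) = 0.602.
W_a / W_b = 0.6887 / 0.602 = 1.144.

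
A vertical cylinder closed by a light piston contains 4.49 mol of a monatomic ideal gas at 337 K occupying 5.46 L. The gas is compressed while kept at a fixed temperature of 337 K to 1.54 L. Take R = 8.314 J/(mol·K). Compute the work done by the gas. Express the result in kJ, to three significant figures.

Isothermal: W = nRT ln(V₂/V₁).
W = (4.49)(8.314)(337) × ln(1.54/5.46)
  = 12580 × -1.266
W_by_gas = -15922 J.

W ≈ -15.9 kJ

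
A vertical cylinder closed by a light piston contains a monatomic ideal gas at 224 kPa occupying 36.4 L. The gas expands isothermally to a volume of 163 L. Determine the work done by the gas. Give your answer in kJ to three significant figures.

W ≈ 12.2 kJ

Isothermal: W = nRT ln(V₂/V₁) = P₁V₁ ln(V₂/V₁).
P₁V₁ = (224 kPa)(36.4 L) = 8154 J.
W = 8154 × ln(163/36.4) = 8154 × 1.499
W_by_gas = 12224 J.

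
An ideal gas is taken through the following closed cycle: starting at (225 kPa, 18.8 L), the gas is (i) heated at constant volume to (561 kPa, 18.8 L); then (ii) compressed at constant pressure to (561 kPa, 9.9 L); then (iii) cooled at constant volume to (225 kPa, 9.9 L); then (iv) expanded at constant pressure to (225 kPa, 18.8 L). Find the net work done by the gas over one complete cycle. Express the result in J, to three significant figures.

Constant-volume legs do no work.
W(ii) = (561)(9.9 − 18.8) = -4993 J; W(iv) = (225)(18.8 − 9.9) = 2002 J.
W_net = -4993 + 2002 = -2990 J (the counter-clockwise enclosed area).

W_net ≈ -2990 J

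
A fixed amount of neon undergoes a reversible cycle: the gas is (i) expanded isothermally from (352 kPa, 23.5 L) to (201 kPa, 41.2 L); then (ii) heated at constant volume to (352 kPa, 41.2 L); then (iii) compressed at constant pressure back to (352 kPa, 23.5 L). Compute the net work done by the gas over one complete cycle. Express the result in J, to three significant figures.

Leg (i): W = PᵢVᵢ ln(V_f/Vᵢ) = (8272) ln(41.2/23.5) = 4644 J.
Leg (ii): W = 0.
Leg (iii): W = PΔV = (352)(23.5 − 41.2) = -6230 J.
W_net = 4644 − 6230 = -1586 J.

W_net ≈ -1590 J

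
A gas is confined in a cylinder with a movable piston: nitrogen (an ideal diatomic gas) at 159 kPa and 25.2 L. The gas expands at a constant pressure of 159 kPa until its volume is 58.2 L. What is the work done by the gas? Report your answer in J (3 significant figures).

W ≈ 5250 J

Isobaric: W = P ΔV.
W = (159 kPa)(58.2 − 25.2 L) = (159)(33) = 5247 J.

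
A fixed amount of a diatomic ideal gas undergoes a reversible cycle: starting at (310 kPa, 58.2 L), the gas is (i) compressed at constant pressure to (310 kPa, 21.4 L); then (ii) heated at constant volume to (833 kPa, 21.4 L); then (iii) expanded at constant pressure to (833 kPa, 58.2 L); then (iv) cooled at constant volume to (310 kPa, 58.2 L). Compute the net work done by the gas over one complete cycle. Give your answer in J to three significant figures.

W_net ≈ 19200 J

Constant-volume legs do no work.
W(i) = (310)(21.4 − 58.2) = -11408 J; W(iii) = (833)(58.2 − 21.4) = 30654 J.
W_net = -11408 + 30654 = 19246 J (the clockwise enclosed area).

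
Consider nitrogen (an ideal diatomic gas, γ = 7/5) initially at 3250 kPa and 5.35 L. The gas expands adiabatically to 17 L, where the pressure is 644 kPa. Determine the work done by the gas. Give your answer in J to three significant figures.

Adiabatic: W = (P₁V₁ − P₂V₂)/(γ − 1) with γ = 7/5.
P₁V₁ = 17388 J, P₂V₂ = 10948 J.
W = (17388 − 10948) / 0.4 = 16099 J.

W ≈ 16100 J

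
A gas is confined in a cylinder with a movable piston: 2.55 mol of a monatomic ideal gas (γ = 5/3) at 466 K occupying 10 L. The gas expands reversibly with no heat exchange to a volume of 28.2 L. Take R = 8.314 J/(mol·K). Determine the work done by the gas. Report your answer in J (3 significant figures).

Adiabatic: TV^(γ−1) = const with γ = 5/3.
T₂ = T₁ (V₁/V₂)^(γ−1) = 466 × (10/28.2)^0.667 = 466 × 0.501 = 233.5 K.
W_by = nCᵥ(T₁ − T₂) = (2.55)(12.47)(466 − 233.5) = 7395 J.

W ≈ 7390 J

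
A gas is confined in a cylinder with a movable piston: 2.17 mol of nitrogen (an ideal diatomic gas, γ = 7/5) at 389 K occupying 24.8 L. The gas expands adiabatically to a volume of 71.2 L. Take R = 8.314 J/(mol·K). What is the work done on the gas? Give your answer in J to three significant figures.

Adiabatic: TV^(γ−1) = const with γ = 7/5.
T₂ = T₁ (V₁/V₂)^(γ−1) = 389 × (24.8/71.2)^0.4 = 389 × 0.6558 = 255.1 K.
W_by = nCᵥ(T₁ − T₂) = (2.17)(20.79)(389 − 255.1) = 6039 J.
Work on gas = −W_by = -6039 J.

W ≈ -6040 J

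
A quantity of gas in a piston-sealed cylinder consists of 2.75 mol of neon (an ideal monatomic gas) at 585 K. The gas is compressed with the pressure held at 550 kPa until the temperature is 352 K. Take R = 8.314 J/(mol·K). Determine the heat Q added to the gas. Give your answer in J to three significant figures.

Isobaric: W = nRΔT = (2.75)(8.314)(-233) = -5327 J.
ΔU = nCᵥΔT with Cᵥ = 3R/2: ΔU = (2.75)(12.47)(-233) = -7991 J.
Q = ΔU + W = -7991 − 5327 = -13318 J.

Q ≈ -13300 J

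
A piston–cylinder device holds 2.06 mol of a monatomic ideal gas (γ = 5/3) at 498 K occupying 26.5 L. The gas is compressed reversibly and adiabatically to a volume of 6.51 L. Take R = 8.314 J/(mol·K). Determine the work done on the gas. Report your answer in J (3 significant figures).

Adiabatic: TV^(γ−1) = const with γ = 5/3.
T₂ = T₁ (V₁/V₂)^(γ−1) = 498 × (26.5/6.51)^0.667 = 498 × 2.549 = 1270 K.
W_by = nCᵥ(T₁ − T₂) = (2.06)(12.47)(498 − 1270) = -19823 J.
Work on gas = −W_by = 19823 J.

W ≈ 19800 J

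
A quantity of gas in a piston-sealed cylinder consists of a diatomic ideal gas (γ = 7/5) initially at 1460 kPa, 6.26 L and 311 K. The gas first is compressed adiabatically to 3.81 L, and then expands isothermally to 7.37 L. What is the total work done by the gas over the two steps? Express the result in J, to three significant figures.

W_total ≈ 2330 J

Step 1 (adiabatic): W = (P₁V₁ − P₂V₂)/(γ−1) = (9140 − 11148)/0.4 = -5020 J.
After step 1: P = 2926 kPa, V = 3.81 L, T = 379.3 K.
Step 2 (isothermal): W = P₁V₁ ln(V₂/V₁) = (11148) ln(7.37/3.81) = 7355 J.
W_total = -5020 + 7355 = 2335 J.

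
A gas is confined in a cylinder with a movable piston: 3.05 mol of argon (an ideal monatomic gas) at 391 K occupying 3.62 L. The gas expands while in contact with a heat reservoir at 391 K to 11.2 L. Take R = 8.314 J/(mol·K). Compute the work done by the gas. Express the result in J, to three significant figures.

W ≈ 11200 J

Isothermal: W = nRT ln(V₂/V₁).
W = (3.05)(8.314)(391) × ln(11.2/3.62)
  = 9915 × 1.129
W_by_gas = 11198 J.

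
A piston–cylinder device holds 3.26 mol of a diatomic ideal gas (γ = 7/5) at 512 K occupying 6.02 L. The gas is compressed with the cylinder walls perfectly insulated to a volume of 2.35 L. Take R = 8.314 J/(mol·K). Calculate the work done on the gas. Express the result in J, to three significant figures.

Adiabatic: TV^(γ−1) = const with γ = 7/5.
T₂ = T₁ (V₁/V₂)^(γ−1) = 512 × (6.02/2.35)^0.4 = 512 × 1.457 = 745.9 K.
W_by = nCᵥ(T₁ − T₂) = (3.26)(20.79)(512 − 745.9) = -15849 J.
Work on gas = −W_by = 15849 J.

W ≈ 15800 J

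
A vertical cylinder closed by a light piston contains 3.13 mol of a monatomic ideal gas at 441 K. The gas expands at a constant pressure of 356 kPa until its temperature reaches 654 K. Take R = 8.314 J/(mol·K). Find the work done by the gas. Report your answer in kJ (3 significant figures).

W ≈ 5.54 kJ

Isobaric: W = P ΔV = nR ΔT.
W = (3.13)(8.314)(654 − 441) = 5543 J.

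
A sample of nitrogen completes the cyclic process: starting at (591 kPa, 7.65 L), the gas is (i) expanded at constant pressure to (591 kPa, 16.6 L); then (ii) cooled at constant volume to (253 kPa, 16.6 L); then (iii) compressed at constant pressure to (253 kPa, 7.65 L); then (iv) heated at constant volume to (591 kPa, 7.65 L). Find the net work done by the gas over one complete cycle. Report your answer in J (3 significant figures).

W_net ≈ 3030 J

Constant-volume legs do no work.
W(i) = (591)(16.6 − 7.65) = 5289 J; W(iii) = (253)(7.65 − 16.6) = -2264 J.
W_net = 5289 − 2264 = 3025 J (the clockwise enclosed area).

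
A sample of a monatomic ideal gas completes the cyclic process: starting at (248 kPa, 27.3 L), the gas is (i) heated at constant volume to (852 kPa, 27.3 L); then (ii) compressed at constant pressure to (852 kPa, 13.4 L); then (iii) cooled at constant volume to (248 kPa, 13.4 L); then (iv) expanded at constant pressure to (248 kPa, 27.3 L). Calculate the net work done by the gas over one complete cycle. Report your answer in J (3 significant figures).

W_net ≈ -8400 J

Constant-volume legs do no work.
W(ii) = (852)(13.4 − 27.3) = -11843 J; W(iv) = (248)(27.3 − 13.4) = 3447 J.
W_net = -11843 + 3447 = -8396 J (the counter-clockwise enclosed area).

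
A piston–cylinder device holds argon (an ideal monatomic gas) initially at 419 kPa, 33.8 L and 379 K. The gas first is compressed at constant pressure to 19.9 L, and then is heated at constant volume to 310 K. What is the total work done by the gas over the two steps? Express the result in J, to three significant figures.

Step 1 (isobaric): W = PΔV = (419 kPa)(19.9 − 33.8 L) = -5824 J.
Step 2 (isochoric): W = 0 (constant volume).
W_total = -5824 + 0 = -5824 J.

W_total ≈ -5820 J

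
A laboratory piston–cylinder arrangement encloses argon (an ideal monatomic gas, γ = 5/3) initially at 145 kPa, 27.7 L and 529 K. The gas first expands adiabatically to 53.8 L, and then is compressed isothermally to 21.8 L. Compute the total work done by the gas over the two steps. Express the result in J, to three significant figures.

Step 1 (adiabatic): W = (P₁V₁ − P₂V₂)/(γ−1) = (4016 − 2580)/0.667 = 2155 J.
After step 1: P = 47.96 kPa, V = 53.8 L, T = 339.8 K.
Step 2 (isothermal): W = P₁V₁ ln(V₂/V₁) = (2580) ln(21.8/53.8) = -2331 J.
W_total = 2155 − 2331 = -176.3 J.

W_total ≈ -176 J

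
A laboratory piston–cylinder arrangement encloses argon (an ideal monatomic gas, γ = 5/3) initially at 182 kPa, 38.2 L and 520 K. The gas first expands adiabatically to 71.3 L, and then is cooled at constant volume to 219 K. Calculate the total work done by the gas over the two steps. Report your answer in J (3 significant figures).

W_total ≈ 3550 J

Step 1 (adiabatic): W = (P₁V₁ − P₂V₂)/(γ−1) = (6952 − 4586)/0.667 = 3549 J.
Step 2 (isochoric): W = 0 (constant volume).
W_total = 3549 + 0 = 3549 J.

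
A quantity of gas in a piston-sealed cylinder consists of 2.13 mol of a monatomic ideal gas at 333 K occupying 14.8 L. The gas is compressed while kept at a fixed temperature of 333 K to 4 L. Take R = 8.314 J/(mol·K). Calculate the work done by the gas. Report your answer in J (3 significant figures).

W ≈ -7720 J

Isothermal: W = nRT ln(V₂/V₁).
W = (2.13)(8.314)(333) × ln(4/14.8)
  = 5897 × -1.308
W_by_gas = -7715 J.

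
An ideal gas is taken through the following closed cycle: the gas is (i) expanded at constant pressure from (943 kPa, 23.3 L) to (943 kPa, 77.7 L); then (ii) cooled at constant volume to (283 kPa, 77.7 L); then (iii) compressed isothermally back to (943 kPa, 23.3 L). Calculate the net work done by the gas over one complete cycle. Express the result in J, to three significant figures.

Leg (i): W = PΔV = (943)(77.7 − 23.3) = 51299 J.
Leg (ii): W = 0.
Leg (iii): W = PᵢVᵢ ln(V_f/Vᵢ) = (21989) ln(23.3/77.7) = -26484 J.
W_net = 51299 − 26484 = 24815 J.

W_net ≈ 24800 J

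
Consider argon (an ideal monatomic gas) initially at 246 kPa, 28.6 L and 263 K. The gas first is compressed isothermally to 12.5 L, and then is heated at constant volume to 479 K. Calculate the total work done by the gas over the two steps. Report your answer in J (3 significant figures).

Step 1 (isothermal): W = P₁V₁ ln(V₂/V₁) = (7036) ln(12.5/28.6) = -5823 J.
Step 2 (isochoric): W = 0 (constant volume).
W_total = -5823 + 0 = -5823 J.

W_total ≈ -5820 J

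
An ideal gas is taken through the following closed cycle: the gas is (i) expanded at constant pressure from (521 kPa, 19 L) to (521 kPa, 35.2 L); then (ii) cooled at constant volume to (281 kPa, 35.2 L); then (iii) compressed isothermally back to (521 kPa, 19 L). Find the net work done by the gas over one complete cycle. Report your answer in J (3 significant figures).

W_net ≈ 2340 J

Leg (i): W = PΔV = (521)(35.2 − 19) = 8440 J.
Leg (ii): W = 0.
Leg (iii): W = PᵢVᵢ ln(V_f/Vᵢ) = (9891) ln(19/35.2) = -6099 J.
W_net = 8440 − 6099 = 2341 J.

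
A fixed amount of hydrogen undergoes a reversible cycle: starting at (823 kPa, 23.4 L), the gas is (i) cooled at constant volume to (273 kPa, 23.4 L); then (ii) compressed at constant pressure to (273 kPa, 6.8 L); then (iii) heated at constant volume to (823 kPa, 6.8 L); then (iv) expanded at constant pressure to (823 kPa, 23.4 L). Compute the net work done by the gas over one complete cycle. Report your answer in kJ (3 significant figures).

Constant-volume legs do no work.
W(ii) = (273)(6.8 − 23.4) = -4532 J; W(iv) = (823)(23.4 − 6.8) = 13662 J.
W_net = -4532 + 13662 = 9130 J (the clockwise enclosed area).

W_net ≈ 9.13 kJ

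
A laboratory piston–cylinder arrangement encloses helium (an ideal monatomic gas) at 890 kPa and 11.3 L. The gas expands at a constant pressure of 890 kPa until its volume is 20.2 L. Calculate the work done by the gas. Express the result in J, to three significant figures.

W ≈ 7920 J

Isobaric: W = P ΔV.
W = (890 kPa)(20.2 − 11.3 L) = (890)(8.9) = 7921 J.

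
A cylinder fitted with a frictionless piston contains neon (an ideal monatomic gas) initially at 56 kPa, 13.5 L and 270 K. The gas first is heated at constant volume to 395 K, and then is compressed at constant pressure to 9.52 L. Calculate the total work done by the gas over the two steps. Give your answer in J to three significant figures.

Step 1 (isochoric): W = 0 (constant volume).
After step 1: P = 81.93 kPa (V unchanged).
Step 2 (isobaric): W = PΔV = (81.93 kPa)(9.52 − 13.5 L) = -326.1 J.
W_total = 0 − 326.1 = -326.1 J.

W_total ≈ -326 J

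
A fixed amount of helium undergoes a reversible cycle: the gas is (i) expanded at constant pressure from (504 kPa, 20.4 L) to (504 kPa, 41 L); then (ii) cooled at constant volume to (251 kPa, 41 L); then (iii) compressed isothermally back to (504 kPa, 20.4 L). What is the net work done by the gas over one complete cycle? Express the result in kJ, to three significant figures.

Leg (i): W = PΔV = (504)(41 − 20.4) = 10382 J.
Leg (ii): W = 0.
Leg (iii): W = PᵢVᵢ ln(V_f/Vᵢ) = (10291) ln(20.4/41) = -7184 J.
W_net = 10382 − 7184 = 3199 J.

W_net ≈ 3.20 kJ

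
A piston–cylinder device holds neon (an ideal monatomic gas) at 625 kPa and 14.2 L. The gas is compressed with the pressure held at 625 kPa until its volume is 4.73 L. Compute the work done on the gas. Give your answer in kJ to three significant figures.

W ≈ 5.92 kJ

Isobaric: W = P ΔV.
W = (625 kPa)(4.73 − 14.2 L) = (625)(-9.47) = -5919 J.
Work on gas = −W_by = 5919 J.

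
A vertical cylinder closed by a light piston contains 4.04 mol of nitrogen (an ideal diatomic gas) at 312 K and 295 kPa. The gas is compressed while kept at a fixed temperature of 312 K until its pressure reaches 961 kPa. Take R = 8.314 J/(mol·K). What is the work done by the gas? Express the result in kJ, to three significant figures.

Isothermal process: W = nRT ln(V₂/V₁) = nRT ln(P₁/P₂).
W = (4.04)(8.314)(312) × ln(295/961)
  = 10480 × ln(0.307) = 10480 × -1.181
W_by_gas = -12376 J.

W ≈ -12.4 kJ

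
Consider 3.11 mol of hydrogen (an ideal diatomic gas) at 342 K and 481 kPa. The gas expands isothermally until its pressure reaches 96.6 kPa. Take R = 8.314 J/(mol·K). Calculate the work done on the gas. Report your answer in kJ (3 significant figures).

W ≈ -14.2 kJ

Isothermal process: W = nRT ln(V₂/V₁) = nRT ln(P₁/P₂).
W = (3.11)(8.314)(342) × ln(481/96.6)
  = 8843 × ln(4.979) = 8843 × 1.605
W_by_gas = 14195 J; work on gas = −W_by = -14195 J.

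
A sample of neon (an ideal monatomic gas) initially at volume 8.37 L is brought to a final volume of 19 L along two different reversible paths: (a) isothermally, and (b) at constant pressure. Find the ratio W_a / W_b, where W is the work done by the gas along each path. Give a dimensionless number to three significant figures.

Path (a) isothermal: W = P₁V₁ ln(V₂/V₁) → W_a/(P₁V₁) = 0.8198.
Path (b) isobaric: W = P₁(V₂ − V₁) → W_b/(P₁V₁) = 1.27.
W_a / W_b = 0.8198 / 1.27 = 0.6455.

W_a / W_b ≈ 0.645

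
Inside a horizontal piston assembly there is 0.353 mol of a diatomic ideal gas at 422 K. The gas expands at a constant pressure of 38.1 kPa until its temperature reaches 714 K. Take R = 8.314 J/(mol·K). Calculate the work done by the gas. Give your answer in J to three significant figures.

W ≈ 857 J

Isobaric: W = P ΔV = nR ΔT.
W = (0.353)(8.314)(714 − 422) = 857 J.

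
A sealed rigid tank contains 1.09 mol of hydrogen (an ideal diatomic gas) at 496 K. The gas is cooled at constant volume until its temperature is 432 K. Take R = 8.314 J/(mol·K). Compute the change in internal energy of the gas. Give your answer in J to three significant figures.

Constant volume ⇒ W = 0, so Q = ΔU = nCᵥΔT with Cᵥ = 5R/2 = 20.79 J/(mol·K).
ΔU = (1.09)(20.79)(432 − 496) = -1450 J.

ΔU ≈ -1450 J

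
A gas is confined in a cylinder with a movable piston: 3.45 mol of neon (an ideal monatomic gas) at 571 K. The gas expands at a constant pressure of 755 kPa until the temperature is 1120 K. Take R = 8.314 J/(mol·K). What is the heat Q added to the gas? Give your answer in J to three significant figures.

Q ≈ 39400 J

Isobaric: W = nRΔT = (3.45)(8.314)(549) = 15747 J.
ΔU = nCᵥΔT with Cᵥ = 3R/2: ΔU = (3.45)(12.47)(549) = 23621 J.
Q = ΔU + W = 23621 + 15747 = 39368 J.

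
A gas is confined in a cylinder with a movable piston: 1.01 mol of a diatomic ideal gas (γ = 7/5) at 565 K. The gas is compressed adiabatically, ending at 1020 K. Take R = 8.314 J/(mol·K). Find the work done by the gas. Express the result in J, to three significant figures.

W ≈ -9550 J

Adiabatic ⇒ Q = 0, so W_by = −ΔU = nCᵥ(T₁ − T₂).
Cᵥ = 5R/2 = 20.79 J/(mol·K).
W = (1.01)(20.79)(565 − 1020) = -9552 J.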